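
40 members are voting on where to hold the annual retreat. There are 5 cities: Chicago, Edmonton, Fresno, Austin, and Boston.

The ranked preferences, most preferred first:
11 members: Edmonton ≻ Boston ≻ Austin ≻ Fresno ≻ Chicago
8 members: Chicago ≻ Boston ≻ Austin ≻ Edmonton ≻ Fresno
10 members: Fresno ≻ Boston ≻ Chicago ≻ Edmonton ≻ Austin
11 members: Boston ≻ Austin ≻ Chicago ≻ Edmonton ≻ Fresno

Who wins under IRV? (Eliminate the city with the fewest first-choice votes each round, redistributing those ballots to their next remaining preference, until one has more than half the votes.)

Boston

Round 1: Chicago 8, Edmonton 11, Fresno 10, Austin 0, Boston 11. Austin eliminated.
Round 2: Chicago 8, Edmonton 11, Fresno 10, Boston 11. Chicago eliminated.
Round 3: Edmonton 11, Fresno 10, Boston 19. Fresno eliminated.
Round 4: Edmonton 11, Boston 29. Boston has a majority (≥21).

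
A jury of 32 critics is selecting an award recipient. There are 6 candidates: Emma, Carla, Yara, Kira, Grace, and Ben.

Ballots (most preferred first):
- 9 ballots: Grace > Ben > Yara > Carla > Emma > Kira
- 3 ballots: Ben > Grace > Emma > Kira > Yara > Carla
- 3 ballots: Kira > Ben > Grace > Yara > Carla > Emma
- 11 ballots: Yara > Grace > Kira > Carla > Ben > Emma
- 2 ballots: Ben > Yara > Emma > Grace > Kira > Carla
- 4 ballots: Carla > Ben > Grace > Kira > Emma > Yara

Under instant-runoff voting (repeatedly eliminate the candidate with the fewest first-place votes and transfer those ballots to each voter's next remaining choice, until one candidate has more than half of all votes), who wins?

Round 1: Emma 0, Carla 4, Yara 11, Kira 3, Grace 9, Ben 5. Emma eliminated.
Round 2: Carla 4, Yara 11, Kira 3, Grace 9, Ben 5. Kira eliminated.
Round 3: Carla 4, Yara 11, Grace 9, Ben 8. Carla eliminated.
Round 4: Yara 11, Grace 9, Ben 12. Grace eliminated.
Round 5: Yara 11, Ben 21. Ben has a majority (≥17).

Ben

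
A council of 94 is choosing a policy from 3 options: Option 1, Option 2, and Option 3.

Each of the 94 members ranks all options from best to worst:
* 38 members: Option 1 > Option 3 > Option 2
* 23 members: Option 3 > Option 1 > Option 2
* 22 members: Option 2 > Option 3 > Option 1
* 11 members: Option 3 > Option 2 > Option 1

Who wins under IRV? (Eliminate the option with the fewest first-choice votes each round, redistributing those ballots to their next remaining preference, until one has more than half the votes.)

Round 1: Option 1 38, Option 2 22, Option 3 34. Option 2 eliminated.
Round 2: Option 1 38, Option 3 56. Option 3 has a majority (≥48).

Option 3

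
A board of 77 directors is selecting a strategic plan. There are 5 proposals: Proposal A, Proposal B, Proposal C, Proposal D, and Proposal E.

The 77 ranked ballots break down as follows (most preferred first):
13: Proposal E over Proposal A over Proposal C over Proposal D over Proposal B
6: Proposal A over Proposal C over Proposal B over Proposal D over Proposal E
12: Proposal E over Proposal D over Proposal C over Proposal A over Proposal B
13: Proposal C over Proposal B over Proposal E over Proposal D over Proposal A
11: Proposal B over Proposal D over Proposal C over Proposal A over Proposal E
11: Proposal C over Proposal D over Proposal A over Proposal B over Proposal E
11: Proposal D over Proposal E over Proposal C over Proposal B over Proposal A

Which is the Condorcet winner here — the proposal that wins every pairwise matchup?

Proposal C

Proposal C vs Proposal A: 58–19
Proposal C vs Proposal B: 66–11
Proposal C vs Proposal D: 43–34
Proposal C vs Proposal E: 41–36
Proposal C beats every other proposal.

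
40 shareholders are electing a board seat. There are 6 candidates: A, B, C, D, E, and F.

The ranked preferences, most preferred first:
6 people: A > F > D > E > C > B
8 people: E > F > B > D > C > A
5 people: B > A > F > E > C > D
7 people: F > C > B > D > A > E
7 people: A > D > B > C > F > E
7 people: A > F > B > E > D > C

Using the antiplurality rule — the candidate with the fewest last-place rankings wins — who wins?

F

Last-place votes: A 8, B 6, C 7, D 5, E 14, F 0.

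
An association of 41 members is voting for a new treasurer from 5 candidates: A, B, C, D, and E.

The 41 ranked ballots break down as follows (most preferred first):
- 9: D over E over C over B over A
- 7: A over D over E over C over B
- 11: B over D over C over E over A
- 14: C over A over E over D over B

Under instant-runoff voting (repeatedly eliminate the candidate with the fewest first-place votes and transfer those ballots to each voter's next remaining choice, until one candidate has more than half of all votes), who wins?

Round 1: A 7, B 11, C 14, D 9, E 0. E eliminated.
Round 2: A 7, B 11, C 14, D 9. A eliminated.
Round 3: B 11, C 14, D 16. B eliminated.
Round 4: C 14, D 27. D has a majority (≥21).

D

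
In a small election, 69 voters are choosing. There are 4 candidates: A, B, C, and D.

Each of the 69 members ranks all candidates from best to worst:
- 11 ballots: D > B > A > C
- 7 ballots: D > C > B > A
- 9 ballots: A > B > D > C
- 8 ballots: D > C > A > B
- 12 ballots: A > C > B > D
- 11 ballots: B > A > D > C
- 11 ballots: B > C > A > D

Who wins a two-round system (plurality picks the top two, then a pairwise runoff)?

B

Round 1 first-place votes: A 21, B 22, C 0, D 26. D and B advance.
Runoff: D is ranked above B on 26 ballots, B above D on 43.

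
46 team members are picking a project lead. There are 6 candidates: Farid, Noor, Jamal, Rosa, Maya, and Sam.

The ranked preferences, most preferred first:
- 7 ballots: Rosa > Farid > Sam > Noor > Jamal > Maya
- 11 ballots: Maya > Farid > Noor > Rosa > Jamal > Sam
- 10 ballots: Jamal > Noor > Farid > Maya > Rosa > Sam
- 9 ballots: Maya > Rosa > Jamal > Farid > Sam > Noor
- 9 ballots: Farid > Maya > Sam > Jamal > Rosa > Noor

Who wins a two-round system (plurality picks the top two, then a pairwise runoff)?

Round 1 first-place votes: Farid 9, Noor 0, Jamal 10, Rosa 7, Maya 20, Sam 0. Maya and Jamal advance.
Runoff: Maya is ranked above Jamal on 29 ballots, Jamal above Maya on 17.

Maya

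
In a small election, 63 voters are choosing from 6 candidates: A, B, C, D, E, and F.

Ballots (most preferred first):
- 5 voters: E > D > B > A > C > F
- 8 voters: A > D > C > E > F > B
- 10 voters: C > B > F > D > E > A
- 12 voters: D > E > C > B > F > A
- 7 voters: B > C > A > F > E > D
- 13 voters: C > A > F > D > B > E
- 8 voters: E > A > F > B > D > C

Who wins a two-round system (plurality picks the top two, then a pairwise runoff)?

C

Round 1 first-place votes: A 8, B 7, C 23, D 12, E 13, F 0. C and E advance.
Runoff: C is ranked above E on 38 ballots, E above C on 25.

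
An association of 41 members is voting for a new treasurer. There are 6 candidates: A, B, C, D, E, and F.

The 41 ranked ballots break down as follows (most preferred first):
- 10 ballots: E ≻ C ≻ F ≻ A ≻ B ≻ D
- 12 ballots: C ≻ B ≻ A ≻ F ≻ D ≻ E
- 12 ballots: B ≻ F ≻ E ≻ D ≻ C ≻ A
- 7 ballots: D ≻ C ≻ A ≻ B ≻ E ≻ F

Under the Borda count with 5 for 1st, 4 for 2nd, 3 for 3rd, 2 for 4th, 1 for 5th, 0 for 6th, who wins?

A: 10×2 + 12×3 + 12×0 + 7×3 = 77
B: 10×1 + 12×4 + 12×5 + 7×2 = 132
C: 10×4 + 12×5 + 12×1 + 7×4 = 140
D: 10×0 + 12×1 + 12×2 + 7×5 = 71
E: 10×5 + 12×0 + 12×3 + 7×1 = 93
F: 10×3 + 12×2 + 12×4 + 7×0 = 102

C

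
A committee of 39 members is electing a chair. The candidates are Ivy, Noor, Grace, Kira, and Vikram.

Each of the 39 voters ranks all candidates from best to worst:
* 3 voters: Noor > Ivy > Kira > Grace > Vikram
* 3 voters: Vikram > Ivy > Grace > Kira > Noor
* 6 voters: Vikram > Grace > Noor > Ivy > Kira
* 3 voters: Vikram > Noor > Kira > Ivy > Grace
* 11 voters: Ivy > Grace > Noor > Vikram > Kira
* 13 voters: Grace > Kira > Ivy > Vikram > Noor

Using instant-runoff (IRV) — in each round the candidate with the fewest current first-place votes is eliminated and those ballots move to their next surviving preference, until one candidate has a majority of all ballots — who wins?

Round 1: Ivy 11, Noor 3, Grace 13, Kira 0, Vikram 12. Kira eliminated.
Round 2: Ivy 11, Noor 3, Grace 13, Vikram 12. Noor eliminated.
Round 3: Ivy 14, Grace 13, Vikram 12. Vikram eliminated.
Round 4: Ivy 20, Grace 19. Ivy has a majority (≥20).

Ivy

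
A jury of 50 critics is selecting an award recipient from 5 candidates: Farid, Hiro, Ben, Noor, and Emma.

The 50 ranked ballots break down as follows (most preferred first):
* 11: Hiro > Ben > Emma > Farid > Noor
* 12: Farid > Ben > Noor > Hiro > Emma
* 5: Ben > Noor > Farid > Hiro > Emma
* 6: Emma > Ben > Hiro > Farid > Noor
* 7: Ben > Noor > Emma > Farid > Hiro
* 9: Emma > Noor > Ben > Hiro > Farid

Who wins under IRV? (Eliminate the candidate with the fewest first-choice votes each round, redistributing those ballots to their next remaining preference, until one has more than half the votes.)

Ben

Round 1: Farid 12, Hiro 11, Ben 12, Noor 0, Emma 15. Noor eliminated.
Round 2: Farid 12, Hiro 11, Ben 12, Emma 15. Hiro eliminated.
Round 3: Farid 12, Ben 23, Emma 15. Farid eliminated.
Round 4: Ben 35, Emma 15. Ben has a majority (≥26).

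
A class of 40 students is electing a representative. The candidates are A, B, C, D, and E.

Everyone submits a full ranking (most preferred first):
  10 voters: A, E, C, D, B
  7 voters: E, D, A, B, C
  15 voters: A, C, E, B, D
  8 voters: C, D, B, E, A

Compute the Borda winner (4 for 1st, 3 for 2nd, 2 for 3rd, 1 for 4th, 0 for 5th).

A: 10×4 + 7×2 + 15×4 + 8×0 = 114
B: 10×0 + 7×1 + 15×1 + 8×2 = 38
C: 10×2 + 7×0 + 15×3 + 8×4 = 97
D: 10×1 + 7×3 + 15×0 + 8×3 = 55
E: 10×3 + 7×4 + 15×2 + 8×1 = 96

A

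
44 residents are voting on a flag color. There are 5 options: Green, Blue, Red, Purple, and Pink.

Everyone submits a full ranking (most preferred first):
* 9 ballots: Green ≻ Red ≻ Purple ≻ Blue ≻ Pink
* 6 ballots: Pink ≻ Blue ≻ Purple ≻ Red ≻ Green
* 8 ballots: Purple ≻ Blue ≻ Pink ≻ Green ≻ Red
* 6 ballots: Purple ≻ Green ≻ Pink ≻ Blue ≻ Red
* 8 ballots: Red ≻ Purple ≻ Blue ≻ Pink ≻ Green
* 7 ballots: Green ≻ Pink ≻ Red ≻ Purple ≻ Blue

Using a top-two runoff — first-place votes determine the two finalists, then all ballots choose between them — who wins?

Round 1 first-place votes: Green 16, Blue 0, Red 8, Purple 14, Pink 6. Green and Purple advance.
Runoff: Green is ranked above Purple on 16 ballots, Purple above Green on 28.

Purple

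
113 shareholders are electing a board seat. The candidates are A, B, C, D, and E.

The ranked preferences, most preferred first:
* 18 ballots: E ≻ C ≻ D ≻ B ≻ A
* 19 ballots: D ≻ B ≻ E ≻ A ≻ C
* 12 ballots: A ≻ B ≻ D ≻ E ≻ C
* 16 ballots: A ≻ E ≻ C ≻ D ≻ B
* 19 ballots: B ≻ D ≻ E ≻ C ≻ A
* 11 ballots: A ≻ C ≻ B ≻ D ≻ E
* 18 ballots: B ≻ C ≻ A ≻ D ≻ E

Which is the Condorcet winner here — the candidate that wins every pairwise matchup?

B vs A: 74–39
B vs C: 68–45
B vs D: 60–53
B vs E: 79–34
B beats every other candidate.

B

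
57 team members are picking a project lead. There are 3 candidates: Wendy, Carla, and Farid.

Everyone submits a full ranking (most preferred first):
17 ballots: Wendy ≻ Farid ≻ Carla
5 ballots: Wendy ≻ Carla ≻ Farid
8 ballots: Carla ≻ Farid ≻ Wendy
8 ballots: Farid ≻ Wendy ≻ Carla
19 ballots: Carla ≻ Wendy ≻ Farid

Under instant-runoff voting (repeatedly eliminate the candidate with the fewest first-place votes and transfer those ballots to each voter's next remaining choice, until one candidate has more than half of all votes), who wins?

Round 1: Wendy 22, Carla 27, Farid 8. Farid eliminated.
Round 2: Wendy 30, Carla 27. Wendy has a majority (≥29).

Wendy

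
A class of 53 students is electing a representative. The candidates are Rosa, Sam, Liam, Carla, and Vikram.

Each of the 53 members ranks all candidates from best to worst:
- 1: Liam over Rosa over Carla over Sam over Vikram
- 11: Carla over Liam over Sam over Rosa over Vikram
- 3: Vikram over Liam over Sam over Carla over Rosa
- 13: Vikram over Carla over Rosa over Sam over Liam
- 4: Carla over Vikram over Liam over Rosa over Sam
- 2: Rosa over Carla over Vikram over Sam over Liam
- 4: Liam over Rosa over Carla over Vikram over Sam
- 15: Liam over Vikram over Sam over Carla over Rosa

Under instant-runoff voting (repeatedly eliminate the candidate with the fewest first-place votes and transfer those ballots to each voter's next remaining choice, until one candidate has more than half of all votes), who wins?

Carla

Round 1: Rosa 2, Sam 0, Liam 20, Carla 15, Vikram 16. Sam eliminated.
Round 2: Rosa 2, Liam 20, Carla 15, Vikram 16. Rosa eliminated.
Round 3: Liam 20, Carla 17, Vikram 16. Vikram eliminated.
Round 4: Liam 23, Carla 30. Carla has a majority (≥27).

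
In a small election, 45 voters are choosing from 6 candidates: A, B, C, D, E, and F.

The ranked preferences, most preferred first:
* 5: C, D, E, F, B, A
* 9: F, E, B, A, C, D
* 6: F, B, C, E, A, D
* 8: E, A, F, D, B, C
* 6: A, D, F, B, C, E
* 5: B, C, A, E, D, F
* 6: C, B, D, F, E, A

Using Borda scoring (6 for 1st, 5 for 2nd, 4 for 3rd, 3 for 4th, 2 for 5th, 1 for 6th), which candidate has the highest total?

F

A: 5×1 + 9×3 + 6×2 + 8×5 + 6×6 + 5×4 + 6×1 = 146
B: 5×2 + 9×4 + 6×5 + 8×2 + 6×3 + 5×6 + 6×5 = 170
C: 5×6 + 9×2 + 6×4 + 8×1 + 6×2 + 5×5 + 6×6 = 153
D: 5×5 + 9×1 + 6×1 + 8×3 + 6×5 + 5×2 + 6×4 = 128
E: 5×4 + 9×5 + 6×3 + 8×6 + 6×1 + 5×3 + 6×2 = 164
F: 5×3 + 9×6 + 6×6 + 8×4 + 6×4 + 5×1 + 6×3 = 184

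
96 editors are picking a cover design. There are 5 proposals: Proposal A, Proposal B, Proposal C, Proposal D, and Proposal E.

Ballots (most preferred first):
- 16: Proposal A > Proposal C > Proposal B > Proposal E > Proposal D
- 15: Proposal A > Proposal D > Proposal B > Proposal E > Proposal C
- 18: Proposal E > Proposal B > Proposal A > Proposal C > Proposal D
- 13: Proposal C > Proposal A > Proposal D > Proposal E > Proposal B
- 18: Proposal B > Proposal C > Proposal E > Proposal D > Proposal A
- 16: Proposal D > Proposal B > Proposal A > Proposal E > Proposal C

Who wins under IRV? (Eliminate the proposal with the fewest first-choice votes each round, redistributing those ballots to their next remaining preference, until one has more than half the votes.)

Proposal B

Round 1: Proposal A 31, Proposal B 18, Proposal C 13, Proposal D 16, Proposal E 18. Proposal C eliminated.
Round 2: Proposal A 44, Proposal B 18, Proposal D 16, Proposal E 18. Proposal D eliminated.
Round 3: Proposal A 44, Proposal B 34, Proposal E 18. Proposal E eliminated.
Round 4: Proposal A 44, Proposal B 52. Proposal B has a majority (≥49).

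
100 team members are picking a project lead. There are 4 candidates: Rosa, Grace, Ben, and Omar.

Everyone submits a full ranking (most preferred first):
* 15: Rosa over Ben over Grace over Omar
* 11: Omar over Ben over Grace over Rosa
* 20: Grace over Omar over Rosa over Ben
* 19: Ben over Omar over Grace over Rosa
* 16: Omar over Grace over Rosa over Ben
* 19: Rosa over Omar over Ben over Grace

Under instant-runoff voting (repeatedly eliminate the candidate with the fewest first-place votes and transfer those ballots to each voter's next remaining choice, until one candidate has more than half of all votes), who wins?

Omar

Round 1: Rosa 34, Grace 20, Ben 19, Omar 27. Ben eliminated.
Round 2: Rosa 34, Grace 20, Omar 46. Grace eliminated.
Round 3: Rosa 34, Omar 66. Omar has a majority (≥51).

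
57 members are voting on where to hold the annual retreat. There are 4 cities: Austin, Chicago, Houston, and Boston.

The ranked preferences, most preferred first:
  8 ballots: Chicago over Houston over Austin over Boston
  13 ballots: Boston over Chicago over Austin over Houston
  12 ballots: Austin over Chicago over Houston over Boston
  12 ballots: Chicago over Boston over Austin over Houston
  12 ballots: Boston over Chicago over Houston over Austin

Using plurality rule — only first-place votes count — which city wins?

Boston

First-place votes: Austin 12, Chicago 20, Houston 0, Boston 25.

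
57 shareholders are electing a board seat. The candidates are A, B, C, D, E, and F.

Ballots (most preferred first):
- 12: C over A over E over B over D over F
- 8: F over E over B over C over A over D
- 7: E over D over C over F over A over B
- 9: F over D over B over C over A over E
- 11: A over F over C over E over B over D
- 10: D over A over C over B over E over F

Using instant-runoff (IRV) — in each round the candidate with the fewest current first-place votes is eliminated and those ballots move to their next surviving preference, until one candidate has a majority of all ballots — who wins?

D

Round 1: A 11, B 0, C 12, D 10, E 7, F 17. B eliminated.
Round 2: A 11, C 12, D 10, E 7, F 17. E eliminated.
Round 3: A 11, C 12, D 17, F 17. A eliminated.
Round 4: C 12, D 17, F 28. C eliminated.
Round 5: D 29, F 28. D has a majority (≥29).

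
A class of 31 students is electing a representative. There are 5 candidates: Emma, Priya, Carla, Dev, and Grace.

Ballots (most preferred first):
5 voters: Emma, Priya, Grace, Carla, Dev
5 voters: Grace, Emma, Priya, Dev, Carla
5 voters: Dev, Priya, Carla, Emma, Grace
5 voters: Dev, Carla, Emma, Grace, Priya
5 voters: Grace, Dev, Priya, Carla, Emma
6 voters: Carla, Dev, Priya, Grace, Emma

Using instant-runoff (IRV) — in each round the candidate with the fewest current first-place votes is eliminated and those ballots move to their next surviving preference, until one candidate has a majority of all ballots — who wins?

Round 1: Emma 5, Priya 0, Carla 6, Dev 10, Grace 10. Priya eliminated.
Round 2: Emma 5, Carla 6, Dev 10, Grace 10. Emma eliminated.
Round 3: Carla 6, Dev 10, Grace 15. Carla eliminated.
Round 4: Dev 16, Grace 15. Dev has a majority (≥16).

Dev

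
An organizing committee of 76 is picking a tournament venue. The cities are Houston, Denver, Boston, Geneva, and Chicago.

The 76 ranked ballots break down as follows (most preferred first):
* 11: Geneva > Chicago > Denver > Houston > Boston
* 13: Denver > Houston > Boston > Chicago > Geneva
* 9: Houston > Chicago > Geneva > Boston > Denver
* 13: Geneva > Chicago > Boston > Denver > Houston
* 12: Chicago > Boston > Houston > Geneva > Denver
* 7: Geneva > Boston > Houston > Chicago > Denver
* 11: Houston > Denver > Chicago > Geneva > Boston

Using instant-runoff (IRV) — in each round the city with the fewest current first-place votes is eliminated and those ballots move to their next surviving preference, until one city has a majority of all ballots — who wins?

Houston

Round 1: Houston 20, Denver 13, Boston 0, Geneva 31, Chicago 12. Boston eliminated.
Round 2: Houston 20, Denver 13, Geneva 31, Chicago 12. Chicago eliminated.
Round 3: Houston 32, Denver 13, Geneva 31. Denver eliminated.
Round 4: Houston 45, Geneva 31. Houston has a majority (≥39).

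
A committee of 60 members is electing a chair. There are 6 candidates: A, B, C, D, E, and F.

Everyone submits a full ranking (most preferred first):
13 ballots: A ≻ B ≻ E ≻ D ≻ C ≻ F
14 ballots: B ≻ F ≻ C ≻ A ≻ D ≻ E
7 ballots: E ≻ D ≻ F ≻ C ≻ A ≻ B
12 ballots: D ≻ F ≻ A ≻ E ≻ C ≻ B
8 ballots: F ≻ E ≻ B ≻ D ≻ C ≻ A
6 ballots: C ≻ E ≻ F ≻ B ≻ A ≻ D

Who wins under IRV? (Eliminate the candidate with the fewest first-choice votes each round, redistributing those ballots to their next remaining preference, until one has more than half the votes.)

A

Round 1: A 13, B 14, C 6, D 12, E 7, F 8. C eliminated.
Round 2: A 13, B 14, D 12, E 13, F 8. F eliminated.
Round 3: A 13, B 14, D 12, E 21. D eliminated.
Round 4: A 25, B 14, E 21. B eliminated.
Round 5: A 39, E 21. A has a majority (≥31).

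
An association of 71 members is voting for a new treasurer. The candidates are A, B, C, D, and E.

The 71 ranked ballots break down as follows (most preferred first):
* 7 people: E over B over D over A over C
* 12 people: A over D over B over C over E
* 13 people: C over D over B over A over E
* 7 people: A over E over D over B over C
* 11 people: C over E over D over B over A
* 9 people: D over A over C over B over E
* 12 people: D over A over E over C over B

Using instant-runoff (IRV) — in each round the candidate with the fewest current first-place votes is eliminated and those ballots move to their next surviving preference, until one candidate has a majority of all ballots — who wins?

D

Round 1: A 19, B 0, C 24, D 21, E 7. B eliminated.
Round 2: A 19, C 24, D 21, E 7. E eliminated.
Round 3: A 19, C 24, D 28. A eliminated.
Round 4: C 24, D 47. D has a majority (≥36).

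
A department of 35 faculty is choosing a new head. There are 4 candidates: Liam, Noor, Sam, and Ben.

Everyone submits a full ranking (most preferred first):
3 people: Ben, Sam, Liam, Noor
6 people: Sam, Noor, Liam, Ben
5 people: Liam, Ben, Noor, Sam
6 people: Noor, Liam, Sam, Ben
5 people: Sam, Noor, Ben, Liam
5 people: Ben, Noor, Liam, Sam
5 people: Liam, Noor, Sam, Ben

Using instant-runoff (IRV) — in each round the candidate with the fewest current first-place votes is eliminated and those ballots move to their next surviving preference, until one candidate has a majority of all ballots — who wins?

Liam

Round 1: Liam 10, Noor 6, Sam 11, Ben 8. Noor eliminated.
Round 2: Liam 16, Sam 11, Ben 8. Ben eliminated.
Round 3: Liam 21, Sam 14. Liam has a majority (≥18).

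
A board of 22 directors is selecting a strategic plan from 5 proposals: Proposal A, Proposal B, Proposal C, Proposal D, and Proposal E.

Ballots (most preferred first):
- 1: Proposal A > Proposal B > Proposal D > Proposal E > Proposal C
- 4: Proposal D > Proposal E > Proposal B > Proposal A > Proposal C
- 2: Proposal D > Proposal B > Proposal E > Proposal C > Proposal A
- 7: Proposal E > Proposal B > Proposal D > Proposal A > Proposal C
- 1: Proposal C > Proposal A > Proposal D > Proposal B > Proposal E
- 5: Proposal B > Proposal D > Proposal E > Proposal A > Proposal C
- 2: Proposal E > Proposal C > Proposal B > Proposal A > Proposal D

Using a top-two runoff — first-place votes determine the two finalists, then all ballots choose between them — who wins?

Round 1 first-place votes: Proposal A 1, Proposal B 5, Proposal C 1, Proposal D 6, Proposal E 9. Proposal E and Proposal D advance.
Runoff: Proposal E is ranked above Proposal D on 9 ballots, Proposal D above Proposal E on 13.

Proposal D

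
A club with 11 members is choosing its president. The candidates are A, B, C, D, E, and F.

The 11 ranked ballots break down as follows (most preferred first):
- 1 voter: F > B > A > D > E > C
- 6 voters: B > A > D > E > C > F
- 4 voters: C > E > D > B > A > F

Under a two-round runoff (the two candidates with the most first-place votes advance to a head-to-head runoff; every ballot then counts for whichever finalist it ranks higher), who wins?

B

Round 1 first-place votes: A 0, B 6, C 4, D 0, E 0, F 1. B and C advance.
Runoff: B is ranked above C on 7 ballots, C above B on 4.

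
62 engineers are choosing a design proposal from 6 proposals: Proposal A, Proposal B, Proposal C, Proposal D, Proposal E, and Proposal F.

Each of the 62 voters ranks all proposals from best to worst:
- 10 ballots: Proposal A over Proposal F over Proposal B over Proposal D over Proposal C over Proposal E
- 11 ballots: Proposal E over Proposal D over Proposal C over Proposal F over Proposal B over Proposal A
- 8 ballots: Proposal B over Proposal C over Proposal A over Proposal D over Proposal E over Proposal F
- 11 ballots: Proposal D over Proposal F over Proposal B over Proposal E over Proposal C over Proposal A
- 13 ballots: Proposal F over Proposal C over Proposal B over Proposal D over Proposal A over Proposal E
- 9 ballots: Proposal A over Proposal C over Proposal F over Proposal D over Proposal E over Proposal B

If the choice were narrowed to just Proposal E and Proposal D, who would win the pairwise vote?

Proposal D

Proposal E is ranked above Proposal D on 11 ballots; Proposal D above Proposal E on 51.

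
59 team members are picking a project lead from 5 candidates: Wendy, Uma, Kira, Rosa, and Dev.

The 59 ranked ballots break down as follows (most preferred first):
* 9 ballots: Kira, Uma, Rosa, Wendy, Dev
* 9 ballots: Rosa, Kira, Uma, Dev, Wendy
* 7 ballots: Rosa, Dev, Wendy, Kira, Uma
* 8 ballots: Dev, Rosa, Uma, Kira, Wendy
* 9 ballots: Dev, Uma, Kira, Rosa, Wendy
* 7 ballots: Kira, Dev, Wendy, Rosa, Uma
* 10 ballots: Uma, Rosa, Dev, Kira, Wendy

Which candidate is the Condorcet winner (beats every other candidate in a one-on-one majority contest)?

Rosa

Rosa vs Wendy: 52–7
Rosa vs Uma: 31–28
Rosa vs Kira: 34–25
Rosa vs Dev: 35–24
Rosa beats every other candidate.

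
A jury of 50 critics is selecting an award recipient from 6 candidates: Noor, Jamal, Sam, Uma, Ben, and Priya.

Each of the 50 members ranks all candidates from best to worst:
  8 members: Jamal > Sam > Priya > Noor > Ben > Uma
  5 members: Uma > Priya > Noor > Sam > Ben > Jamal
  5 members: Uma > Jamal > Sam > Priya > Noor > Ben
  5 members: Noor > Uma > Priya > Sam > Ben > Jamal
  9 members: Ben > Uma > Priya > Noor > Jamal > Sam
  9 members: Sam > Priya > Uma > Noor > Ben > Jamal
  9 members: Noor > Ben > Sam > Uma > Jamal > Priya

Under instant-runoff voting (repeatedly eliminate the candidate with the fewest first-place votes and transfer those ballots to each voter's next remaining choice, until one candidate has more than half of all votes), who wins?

Round 1: Noor 14, Jamal 8, Sam 9, Uma 10, Ben 9, Priya 0. Priya eliminated.
Round 2: Noor 14, Jamal 8, Sam 9, Uma 10, Ben 9. Jamal eliminated.
Round 3: Noor 14, Sam 17, Uma 10, Ben 9. Ben eliminated.
Round 4: Noor 14, Sam 17, Uma 19. Noor eliminated.
Round 5: Sam 26, Uma 24. Sam has a majority (≥26).

Sam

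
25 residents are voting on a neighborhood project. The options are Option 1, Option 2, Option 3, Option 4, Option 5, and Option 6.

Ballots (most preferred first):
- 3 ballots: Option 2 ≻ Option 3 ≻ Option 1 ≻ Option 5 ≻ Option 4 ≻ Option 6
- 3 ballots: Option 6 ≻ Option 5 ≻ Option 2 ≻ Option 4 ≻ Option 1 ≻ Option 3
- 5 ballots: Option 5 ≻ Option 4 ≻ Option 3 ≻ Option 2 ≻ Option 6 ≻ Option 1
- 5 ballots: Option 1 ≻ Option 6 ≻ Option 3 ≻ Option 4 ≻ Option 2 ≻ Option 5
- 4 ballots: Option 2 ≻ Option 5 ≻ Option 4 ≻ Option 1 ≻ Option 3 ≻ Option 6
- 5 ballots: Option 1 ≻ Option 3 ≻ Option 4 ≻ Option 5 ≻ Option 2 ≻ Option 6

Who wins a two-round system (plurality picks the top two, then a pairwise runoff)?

Option 2

Round 1 first-place votes: Option 1 10, Option 2 7, Option 3 0, Option 4 0, Option 5 5, Option 6 3. Option 1 and Option 2 advance.
Runoff: Option 1 is ranked above Option 2 on 10 ballots, Option 2 above Option 1 on 15.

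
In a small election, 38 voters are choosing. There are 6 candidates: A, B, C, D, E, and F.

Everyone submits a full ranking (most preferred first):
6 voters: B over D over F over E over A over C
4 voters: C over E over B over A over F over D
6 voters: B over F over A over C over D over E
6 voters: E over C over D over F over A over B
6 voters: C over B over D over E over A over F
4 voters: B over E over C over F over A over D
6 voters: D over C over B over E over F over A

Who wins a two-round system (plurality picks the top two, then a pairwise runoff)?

C

Round 1 first-place votes: A 0, B 16, C 10, D 6, E 6, F 0. B and C advance.
Runoff: B is ranked above C on 16 ballots, C above B on 22.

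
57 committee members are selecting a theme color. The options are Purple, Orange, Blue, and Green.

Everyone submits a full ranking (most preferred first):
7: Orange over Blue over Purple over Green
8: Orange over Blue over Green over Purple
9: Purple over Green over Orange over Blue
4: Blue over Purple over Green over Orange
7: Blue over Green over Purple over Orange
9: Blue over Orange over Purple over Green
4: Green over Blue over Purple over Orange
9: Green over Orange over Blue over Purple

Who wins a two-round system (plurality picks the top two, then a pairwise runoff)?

Orange

Round 1 first-place votes: Purple 9, Orange 15, Blue 20, Green 13. Blue and Orange advance.
Runoff: Blue is ranked above Orange on 24 ballots, Orange above Blue on 33.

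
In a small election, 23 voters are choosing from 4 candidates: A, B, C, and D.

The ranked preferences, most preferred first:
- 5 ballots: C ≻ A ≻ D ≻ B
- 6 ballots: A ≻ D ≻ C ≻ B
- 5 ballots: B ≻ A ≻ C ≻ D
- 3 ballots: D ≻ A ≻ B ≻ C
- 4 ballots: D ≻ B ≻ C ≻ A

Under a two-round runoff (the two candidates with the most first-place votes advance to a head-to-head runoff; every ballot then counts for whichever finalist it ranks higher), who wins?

A

Round 1 first-place votes: A 6, B 5, C 5, D 7. D and A advance.
Runoff: D is ranked above A on 7 ballots, A above D on 16.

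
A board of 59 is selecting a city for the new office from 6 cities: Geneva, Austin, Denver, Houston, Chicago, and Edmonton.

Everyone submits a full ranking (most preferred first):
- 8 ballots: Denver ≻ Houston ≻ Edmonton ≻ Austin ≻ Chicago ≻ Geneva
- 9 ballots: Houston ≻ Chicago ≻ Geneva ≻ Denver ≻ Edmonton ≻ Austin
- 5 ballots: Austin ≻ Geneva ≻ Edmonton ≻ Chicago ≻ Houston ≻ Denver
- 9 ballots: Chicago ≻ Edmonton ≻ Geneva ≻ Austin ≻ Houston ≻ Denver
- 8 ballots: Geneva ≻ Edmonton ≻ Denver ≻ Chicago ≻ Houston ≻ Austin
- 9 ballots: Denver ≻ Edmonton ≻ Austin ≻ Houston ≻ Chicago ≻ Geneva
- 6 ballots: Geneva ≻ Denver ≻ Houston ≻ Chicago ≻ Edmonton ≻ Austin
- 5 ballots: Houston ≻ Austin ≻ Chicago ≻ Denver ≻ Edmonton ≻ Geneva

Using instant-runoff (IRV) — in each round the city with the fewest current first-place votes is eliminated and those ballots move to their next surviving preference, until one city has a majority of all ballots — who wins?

Geneva

Round 1: Geneva 14, Austin 5, Denver 17, Houston 14, Chicago 9, Edmonton 0. Edmonton eliminated.
Round 2: Geneva 14, Austin 5, Denver 17, Houston 14, Chicago 9. Austin eliminated.
Round 3: Geneva 19, Denver 17, Houston 14, Chicago 9. Chicago eliminated.
Round 4: Geneva 28, Denver 17, Houston 14. Houston eliminated.
Round 5: Geneva 37, Denver 22. Geneva has a majority (≥30).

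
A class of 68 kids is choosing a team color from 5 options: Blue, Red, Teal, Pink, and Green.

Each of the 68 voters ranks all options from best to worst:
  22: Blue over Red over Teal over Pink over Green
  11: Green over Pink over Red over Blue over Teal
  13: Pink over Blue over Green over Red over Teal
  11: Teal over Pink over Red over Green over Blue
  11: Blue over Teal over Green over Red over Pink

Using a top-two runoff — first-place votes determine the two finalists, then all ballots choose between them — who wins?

Round 1 first-place votes: Blue 33, Red 0, Teal 11, Pink 13, Green 11. Blue and Pink advance.
Runoff: Blue is ranked above Pink on 33 ballots, Pink above Blue on 35.

Pink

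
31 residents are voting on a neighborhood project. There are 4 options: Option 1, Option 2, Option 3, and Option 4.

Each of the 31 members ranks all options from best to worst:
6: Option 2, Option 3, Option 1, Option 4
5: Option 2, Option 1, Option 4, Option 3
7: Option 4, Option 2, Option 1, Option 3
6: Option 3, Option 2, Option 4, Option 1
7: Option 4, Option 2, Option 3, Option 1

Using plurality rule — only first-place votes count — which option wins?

First-place votes: Option 1 0, Option 2 11, Option 3 6, Option 4 14.

Option 4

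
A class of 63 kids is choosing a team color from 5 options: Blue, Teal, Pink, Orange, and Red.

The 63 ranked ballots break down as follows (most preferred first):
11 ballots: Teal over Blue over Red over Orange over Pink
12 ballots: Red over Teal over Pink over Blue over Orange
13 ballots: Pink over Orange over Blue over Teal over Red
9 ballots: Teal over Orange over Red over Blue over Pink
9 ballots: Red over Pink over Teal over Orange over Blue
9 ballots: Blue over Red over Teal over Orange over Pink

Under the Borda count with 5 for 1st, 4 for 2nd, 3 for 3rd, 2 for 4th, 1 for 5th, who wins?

Blue: 11×4 + 12×2 + 13×3 + 9×2 + 9×1 + 9×5 = 179
Teal: 11×5 + 12×4 + 13×2 + 9×5 + 9×3 + 9×3 = 228
Pink: 11×1 + 12×3 + 13×5 + 9×1 + 9×4 + 9×1 = 166
Orange: 11×2 + 12×1 + 13×4 + 9×4 + 9×2 + 9×2 = 158
Red: 11×3 + 12×5 + 13×1 + 9×3 + 9×5 + 9×4 = 214

Teal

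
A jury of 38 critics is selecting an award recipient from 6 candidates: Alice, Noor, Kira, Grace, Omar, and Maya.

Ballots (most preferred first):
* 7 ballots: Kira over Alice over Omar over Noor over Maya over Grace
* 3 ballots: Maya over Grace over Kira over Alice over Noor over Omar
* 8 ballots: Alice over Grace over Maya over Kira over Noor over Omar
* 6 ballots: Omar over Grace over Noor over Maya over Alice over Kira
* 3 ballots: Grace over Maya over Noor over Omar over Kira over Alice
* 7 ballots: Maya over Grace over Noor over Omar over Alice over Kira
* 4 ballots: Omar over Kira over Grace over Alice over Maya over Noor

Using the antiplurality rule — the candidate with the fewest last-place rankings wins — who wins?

Last-place votes: Alice 3, Noor 4, Kira 13, Grace 7, Omar 11, Maya 0.

Maya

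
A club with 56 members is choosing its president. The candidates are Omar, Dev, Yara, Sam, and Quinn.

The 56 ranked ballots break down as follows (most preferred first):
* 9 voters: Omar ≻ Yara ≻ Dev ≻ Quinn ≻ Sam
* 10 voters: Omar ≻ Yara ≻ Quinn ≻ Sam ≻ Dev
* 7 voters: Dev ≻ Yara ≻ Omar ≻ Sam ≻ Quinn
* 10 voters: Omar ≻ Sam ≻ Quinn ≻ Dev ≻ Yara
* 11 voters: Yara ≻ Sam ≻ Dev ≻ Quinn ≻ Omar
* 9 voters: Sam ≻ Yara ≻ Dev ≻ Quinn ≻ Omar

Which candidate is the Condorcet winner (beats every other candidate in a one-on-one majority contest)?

Omar vs Dev: 29–27
Omar vs Yara: 29–27
Omar vs Sam: 36–20
Omar vs Quinn: 36–20
Omar beats every other candidate.

Omar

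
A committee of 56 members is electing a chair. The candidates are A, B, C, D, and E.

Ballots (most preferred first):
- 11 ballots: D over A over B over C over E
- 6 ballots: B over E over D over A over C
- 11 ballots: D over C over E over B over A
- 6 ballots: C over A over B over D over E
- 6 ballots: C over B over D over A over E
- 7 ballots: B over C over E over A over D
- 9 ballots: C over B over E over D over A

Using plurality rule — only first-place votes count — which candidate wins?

First-place votes: A 0, B 13, C 21, D 22, E 0.

D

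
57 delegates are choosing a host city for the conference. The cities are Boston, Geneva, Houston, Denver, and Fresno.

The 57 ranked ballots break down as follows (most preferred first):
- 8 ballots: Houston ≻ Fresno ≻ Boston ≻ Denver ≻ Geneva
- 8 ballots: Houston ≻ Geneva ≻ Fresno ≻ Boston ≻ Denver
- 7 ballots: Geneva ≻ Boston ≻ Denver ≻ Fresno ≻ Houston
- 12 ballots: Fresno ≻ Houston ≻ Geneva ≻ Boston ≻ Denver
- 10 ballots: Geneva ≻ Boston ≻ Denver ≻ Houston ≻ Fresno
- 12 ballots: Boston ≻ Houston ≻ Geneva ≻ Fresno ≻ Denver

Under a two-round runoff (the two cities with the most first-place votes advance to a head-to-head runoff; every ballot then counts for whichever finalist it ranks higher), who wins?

Houston

Round 1 first-place votes: Boston 12, Geneva 17, Houston 16, Denver 0, Fresno 12. Geneva and Houston advance.
Runoff: Geneva is ranked above Houston on 17 ballots, Houston above Geneva on 40.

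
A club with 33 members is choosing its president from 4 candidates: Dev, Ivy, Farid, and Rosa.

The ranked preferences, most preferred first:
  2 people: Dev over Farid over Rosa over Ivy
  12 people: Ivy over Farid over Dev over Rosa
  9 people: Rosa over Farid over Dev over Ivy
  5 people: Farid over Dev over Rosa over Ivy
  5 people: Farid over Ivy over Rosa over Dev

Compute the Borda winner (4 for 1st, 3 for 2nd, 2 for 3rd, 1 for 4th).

Farid

Dev: 2×4 + 12×2 + 9×2 + 5×3 + 5×1 = 70
Ivy: 2×1 + 12×4 + 9×1 + 5×1 + 5×3 = 79
Farid: 2×3 + 12×3 + 9×3 + 5×4 + 5×4 = 109
Rosa: 2×2 + 12×1 + 9×4 + 5×2 + 5×2 = 72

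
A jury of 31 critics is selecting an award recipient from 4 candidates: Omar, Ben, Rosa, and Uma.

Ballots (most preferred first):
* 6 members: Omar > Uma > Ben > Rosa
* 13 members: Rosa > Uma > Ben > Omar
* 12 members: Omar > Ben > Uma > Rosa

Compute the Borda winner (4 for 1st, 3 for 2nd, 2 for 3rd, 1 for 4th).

Omar: 6×4 + 13×1 + 12×4 = 85
Ben: 6×2 + 13×2 + 12×3 = 74
Rosa: 6×1 + 13×4 + 12×1 = 70
Uma: 6×3 + 13×3 + 12×2 = 81

Omar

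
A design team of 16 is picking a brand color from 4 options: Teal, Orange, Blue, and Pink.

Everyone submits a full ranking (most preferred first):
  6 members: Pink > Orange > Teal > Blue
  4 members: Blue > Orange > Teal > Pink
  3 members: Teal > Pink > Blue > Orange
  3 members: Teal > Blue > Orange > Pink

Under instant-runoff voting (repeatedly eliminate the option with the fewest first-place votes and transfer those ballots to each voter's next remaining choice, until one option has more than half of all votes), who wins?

Teal

Round 1: Teal 6, Orange 0, Blue 4, Pink 6. Orange eliminated.
Round 2: Teal 6, Blue 4, Pink 6. Blue eliminated.
Round 3: Teal 10, Pink 6. Teal has a majority (≥9).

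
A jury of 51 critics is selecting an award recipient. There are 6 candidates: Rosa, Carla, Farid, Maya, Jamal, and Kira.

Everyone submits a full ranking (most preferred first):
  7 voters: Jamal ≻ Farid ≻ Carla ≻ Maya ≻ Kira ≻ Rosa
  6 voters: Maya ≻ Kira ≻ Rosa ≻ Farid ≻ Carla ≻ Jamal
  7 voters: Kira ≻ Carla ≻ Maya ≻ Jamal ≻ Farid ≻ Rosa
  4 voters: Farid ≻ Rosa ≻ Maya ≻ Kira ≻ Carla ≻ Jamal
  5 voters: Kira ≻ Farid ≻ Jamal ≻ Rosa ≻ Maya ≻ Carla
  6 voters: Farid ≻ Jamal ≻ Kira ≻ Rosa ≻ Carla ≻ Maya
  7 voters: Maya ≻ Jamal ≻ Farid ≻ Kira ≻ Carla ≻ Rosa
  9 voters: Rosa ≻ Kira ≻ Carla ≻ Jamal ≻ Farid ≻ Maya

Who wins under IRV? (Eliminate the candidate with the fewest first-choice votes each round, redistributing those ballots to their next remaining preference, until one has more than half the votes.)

Kira

Round 1: Rosa 9, Carla 0, Farid 10, Maya 13, Jamal 7, Kira 12. Carla eliminated.
Round 2: Rosa 9, Farid 10, Maya 13, Jamal 7, Kira 12. Jamal eliminated.
Round 3: Rosa 9, Farid 17, Maya 13, Kira 12. Rosa eliminated.
Round 4: Farid 17, Maya 13, Kira 21. Maya eliminated.
Round 5: Farid 24, Kira 27. Kira has a majority (≥26).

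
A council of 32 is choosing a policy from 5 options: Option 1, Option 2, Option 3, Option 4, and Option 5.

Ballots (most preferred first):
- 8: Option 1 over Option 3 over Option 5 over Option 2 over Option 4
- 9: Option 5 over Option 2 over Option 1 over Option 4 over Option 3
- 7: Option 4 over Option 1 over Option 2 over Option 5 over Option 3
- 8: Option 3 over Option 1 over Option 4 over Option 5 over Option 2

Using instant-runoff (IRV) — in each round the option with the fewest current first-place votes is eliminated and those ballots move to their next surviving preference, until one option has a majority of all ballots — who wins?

Option 1

Round 1: Option 1 8, Option 2 0, Option 3 8, Option 4 7, Option 5 9. Option 2 eliminated.
Round 2: Option 1 8, Option 3 8, Option 4 7, Option 5 9. Option 4 eliminated.
Round 3: Option 1 15, Option 3 8, Option 5 9. Option 3 eliminated.
Round 4: Option 1 23, Option 5 9. Option 1 has a majority (≥17).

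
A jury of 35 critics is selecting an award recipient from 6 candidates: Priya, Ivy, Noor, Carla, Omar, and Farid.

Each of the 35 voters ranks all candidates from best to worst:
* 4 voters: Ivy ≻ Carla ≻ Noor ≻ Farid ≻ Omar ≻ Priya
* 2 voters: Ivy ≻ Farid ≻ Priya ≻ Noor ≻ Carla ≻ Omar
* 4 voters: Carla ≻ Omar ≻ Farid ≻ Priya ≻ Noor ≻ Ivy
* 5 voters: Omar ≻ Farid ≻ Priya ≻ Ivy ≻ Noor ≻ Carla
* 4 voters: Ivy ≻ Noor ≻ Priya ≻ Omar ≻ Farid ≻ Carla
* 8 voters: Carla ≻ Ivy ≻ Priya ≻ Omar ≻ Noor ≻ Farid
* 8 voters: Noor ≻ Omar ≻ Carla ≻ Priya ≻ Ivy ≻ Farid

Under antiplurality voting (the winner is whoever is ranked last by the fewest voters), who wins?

Noor

Last-place votes: Priya 4, Ivy 4, Noor 0, Carla 9, Omar 2, Farid 16.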